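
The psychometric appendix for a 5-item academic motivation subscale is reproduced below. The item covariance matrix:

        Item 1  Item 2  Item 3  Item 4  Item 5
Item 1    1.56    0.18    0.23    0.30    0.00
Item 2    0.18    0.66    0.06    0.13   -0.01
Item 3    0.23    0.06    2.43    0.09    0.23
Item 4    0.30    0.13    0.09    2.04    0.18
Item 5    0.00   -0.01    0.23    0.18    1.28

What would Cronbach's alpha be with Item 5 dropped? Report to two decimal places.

Remaining items: Item 1, Item 2, Item 3, Item 4 (k = 4).
Σσᵢ² = 1.56 + 0.66 + 2.43 + 2.04 = 6.69
σ²_total = 6.69 + 2 × 0.99 = 8.67
α (item deleted) = (4/3)·(1 − 6.69/8.67) = 0.30

α = 0.30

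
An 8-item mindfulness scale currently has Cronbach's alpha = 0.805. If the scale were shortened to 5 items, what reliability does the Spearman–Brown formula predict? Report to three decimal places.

predicted reliability = 0.721

Length factor m = 5/8 = 0.6250
α' = m·α / (1 − (1−m)·α)
   = 5/8 × 0.805 / (1 − (1 − 5/8) × 0.805)
   = 0.5031 / 0.6981 = 0.721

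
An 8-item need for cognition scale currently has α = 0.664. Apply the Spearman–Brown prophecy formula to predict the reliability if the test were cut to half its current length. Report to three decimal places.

Length factor m = 1/2
α' = m·α / (1 − (1−m)·α)
   = 1/2 × 0.664 / (1 − (1 − 1/2) × 0.664)
   = 0.3320 / 0.6680 = 0.497

predicted reliability = 0.497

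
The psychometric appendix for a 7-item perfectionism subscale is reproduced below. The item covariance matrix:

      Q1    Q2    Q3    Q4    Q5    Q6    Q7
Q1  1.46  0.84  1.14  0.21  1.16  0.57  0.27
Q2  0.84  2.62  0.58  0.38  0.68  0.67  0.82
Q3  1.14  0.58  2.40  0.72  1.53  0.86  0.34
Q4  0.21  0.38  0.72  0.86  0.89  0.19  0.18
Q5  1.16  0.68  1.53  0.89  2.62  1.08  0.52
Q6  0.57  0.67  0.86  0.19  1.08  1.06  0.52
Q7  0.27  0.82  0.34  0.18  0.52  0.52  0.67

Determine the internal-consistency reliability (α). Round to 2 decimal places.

ΣVar(i) = 1.46 + 2.62 + 2.40 + 0.86 + 2.62 + 1.06 + 0.67 = 11.69
Sum of the distinct covariances = 14.15
σ²_T = 11.69 + 2 × 14.15 = 39.99
α = (k/(k−1))·(1 − ΣVar(i)/σ²_T) = (7/6)·(1 − 11.69/39.99) = 0.83

α = 0.83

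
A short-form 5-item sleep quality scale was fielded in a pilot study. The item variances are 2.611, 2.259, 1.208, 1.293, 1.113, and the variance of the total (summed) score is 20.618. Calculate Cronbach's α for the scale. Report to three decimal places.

Cronbach's α = 0.736

ΣVar(i) = 2.611 + 2.259 + 1.208 + 1.293 + 1.113 = 8.484
α = (k/(k−1))·(1 − ΣVar(i)/total variance) = (5/4)·(1 − 8.484/20.618) = 0.736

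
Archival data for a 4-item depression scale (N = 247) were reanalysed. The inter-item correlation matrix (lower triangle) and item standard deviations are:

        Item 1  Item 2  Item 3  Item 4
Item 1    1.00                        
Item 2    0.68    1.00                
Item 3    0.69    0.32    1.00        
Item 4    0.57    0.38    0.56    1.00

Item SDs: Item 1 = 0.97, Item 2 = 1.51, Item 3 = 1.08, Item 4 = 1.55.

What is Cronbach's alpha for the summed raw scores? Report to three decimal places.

Cronbach's alpha = 0.789

Σσ²ᵢ = 0.97² + 1.51² + 1.08² + 1.55² = 6.7899
Covariances σ_ij = r_ij · s_i · s_j:
  σ(Item 1,Item 2) = 0.68 × 0.97 × 1.51 = 0.9960
  σ(Item 1,Item 3) = 0.69 × 0.97 × 1.08 = 0.7228
  σ(Item 1,Item 4) = 0.57 × 0.97 × 1.55 = 0.8570
  σ(Item 2,Item 3) = 0.32 × 1.51 × 1.08 = 0.5219
  σ(Item 2,Item 4) = 0.38 × 1.51 × 1.55 = 0.8894
  σ(Item 3,Item 4) = 0.56 × 1.08 × 1.55 = 0.9374
σ²_T = Σσ²ᵢ + 2·Σσ_ij = 6.7899 + 2 × 4.9245 = 16.6389
α = (4/3)·(1 − 6.7899/16.6389) = 0.789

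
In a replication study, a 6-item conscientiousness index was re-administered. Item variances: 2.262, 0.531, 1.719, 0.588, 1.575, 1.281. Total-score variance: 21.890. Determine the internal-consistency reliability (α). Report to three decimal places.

Σσ²ᵢ = 2.262 + 0.531 + 1.719 + 0.588 + 1.575 + 1.281 = 7.956
α = (k/(k−1))·(1 − Σσ²ᵢ/Var(T)) = (6/5)·(1 − 7.956/21.890) = 0.764

α = 0.764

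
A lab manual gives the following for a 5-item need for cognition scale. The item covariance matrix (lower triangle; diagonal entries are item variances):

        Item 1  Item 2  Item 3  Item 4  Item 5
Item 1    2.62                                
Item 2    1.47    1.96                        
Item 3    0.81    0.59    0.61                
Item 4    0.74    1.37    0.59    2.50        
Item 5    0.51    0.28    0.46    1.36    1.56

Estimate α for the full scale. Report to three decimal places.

α = 0.799

Σσ²ᵢ = 2.62 + 1.96 + 0.61 + 2.50 + 1.56 = 9.25
Σ_{i<j} σ_ij = 8.18
Var(T) = 9.25 + 2 × 8.18 = 25.61
α = (k/(k−1))·(1 − Σσ²ᵢ/Var(T)) = (5/4)·(1 − 9.25/25.61) = 0.799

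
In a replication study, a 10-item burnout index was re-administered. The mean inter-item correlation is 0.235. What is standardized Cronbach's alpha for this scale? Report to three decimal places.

Standardized α = k·r̄ / (1 + (k−1)·r̄) = 10 × 0.235 / (1 + 9 × 0.235)
  = 2.3500 / 3.1150 = 0.754

standardized Cronbach's alpha = 0.754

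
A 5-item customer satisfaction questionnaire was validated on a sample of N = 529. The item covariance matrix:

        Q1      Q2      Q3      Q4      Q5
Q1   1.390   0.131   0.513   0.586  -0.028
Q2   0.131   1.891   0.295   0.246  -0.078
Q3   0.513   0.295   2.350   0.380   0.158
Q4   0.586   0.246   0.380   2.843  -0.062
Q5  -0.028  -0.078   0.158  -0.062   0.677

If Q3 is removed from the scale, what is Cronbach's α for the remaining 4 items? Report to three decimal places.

Cronbach's α = 0.253

Remaining items: Q1, Q2, Q4, Q5 (k = 4).
Σσᵢ² = 1.390 + 1.891 + 2.843 + 0.677 = 6.801
σ²_T = 6.801 + 2 × 0.795 = 8.391
α (item deleted) = (4/3)·(1 − 6.801/8.391) = 0.253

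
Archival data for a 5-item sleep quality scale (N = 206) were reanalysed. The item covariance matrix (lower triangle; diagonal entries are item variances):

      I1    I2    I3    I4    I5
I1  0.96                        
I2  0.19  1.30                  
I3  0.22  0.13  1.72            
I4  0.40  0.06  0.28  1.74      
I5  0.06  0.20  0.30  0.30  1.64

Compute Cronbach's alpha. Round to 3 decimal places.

ΣVar(i) = 0.96 + 1.30 + 1.72 + 1.74 + 1.64 = 7.36
Σ_{i<j} σ_ij = 2.14
total variance = 7.36 + 2 × 2.14 = 11.64
α = (k/(k−1))·(1 − ΣVar(i)/total variance) = (5/4)·(1 − 7.36/11.64) = 0.460

Cronbach's alpha = 0.460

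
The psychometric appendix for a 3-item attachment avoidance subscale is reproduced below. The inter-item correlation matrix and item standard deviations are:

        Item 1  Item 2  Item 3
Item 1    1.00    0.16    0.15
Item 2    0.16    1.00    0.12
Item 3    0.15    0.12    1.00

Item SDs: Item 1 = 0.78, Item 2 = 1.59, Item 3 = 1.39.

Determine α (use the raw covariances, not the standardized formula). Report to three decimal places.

Σσ²ᵢ = 0.78² + 1.59² + 1.39² = 5.0686
Covariances σ_ij = r_ij · s_i · s_j:
  σ(Item 1,Item 2) = 0.16 × 0.78 × 1.59 = 0.1984
  σ(Item 1,Item 3) = 0.15 × 0.78 × 1.39 = 0.1626
  σ(Item 2,Item 3) = 0.12 × 1.59 × 1.39 = 0.2652
σ²_T = Σσ²ᵢ + 2·Σσ_ij = 5.0686 + 2 × 0.6262 = 6.3210
α = (3/2)·(1 − 5.0686/6.3210) = 0.297

α = 0.297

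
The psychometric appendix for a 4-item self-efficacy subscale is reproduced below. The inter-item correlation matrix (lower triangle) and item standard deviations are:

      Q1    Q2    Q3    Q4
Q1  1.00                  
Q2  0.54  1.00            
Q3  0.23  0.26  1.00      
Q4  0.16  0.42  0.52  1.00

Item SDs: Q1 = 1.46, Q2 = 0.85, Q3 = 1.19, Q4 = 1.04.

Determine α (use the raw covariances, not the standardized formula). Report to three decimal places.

α = 0.656

Σσ²ᵢ = 1.46² + 0.85² + 1.19² + 1.04² = 5.3518
Covariances σ_ij = r_ij · s_i · s_j:
  σ(Q1,Q2) = 0.54 × 1.46 × 0.85 = 0.6701
  σ(Q1,Q3) = 0.23 × 1.46 × 1.19 = 0.3996
  σ(Q1,Q4) = 0.16 × 1.46 × 1.04 = 0.2429
  σ(Q2,Q3) = 0.26 × 0.85 × 1.19 = 0.2630
  σ(Q2,Q4) = 0.42 × 0.85 × 1.04 = 0.3713
  σ(Q3,Q4) = 0.52 × 1.19 × 1.04 = 0.6436
σ²_T = Σσ²ᵢ + 2·Σσ_ij = 5.3518 + 2 × 2.5905 = 10.5328
α = (4/3)·(1 − 5.3518/10.5328) = 0.656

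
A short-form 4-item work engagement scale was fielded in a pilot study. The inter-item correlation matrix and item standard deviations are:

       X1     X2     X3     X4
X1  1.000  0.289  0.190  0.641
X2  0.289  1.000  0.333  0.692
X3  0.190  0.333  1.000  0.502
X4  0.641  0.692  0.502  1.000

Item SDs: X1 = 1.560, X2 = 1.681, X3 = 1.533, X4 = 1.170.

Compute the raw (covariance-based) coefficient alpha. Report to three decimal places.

coefficient alpha = 0.734

Σσ²ᵢ = 1.560² + 1.681² + 1.533² + 1.170² = 8.9784
Covariances σ_ij = r_ij · s_i · s_j:
  σ(X1,X2) = 0.289 × 1.560 × 1.681 = 0.7579
  σ(X1,X3) = 0.190 × 1.560 × 1.533 = 0.4544
  σ(X1,X4) = 0.641 × 1.560 × 1.170 = 1.1700
  σ(X2,X3) = 0.333 × 1.681 × 1.533 = 0.8581
  σ(X2,X4) = 0.692 × 1.681 × 1.170 = 1.3610
  σ(X3,X4) = 0.502 × 1.533 × 1.170 = 0.9004
σ²_T = Σσ²ᵢ + 2·Σσ_ij = 8.9784 + 2 × 5.5018 = 19.9820
α = (4/3)·(1 − 8.9784/19.9820) = 0.734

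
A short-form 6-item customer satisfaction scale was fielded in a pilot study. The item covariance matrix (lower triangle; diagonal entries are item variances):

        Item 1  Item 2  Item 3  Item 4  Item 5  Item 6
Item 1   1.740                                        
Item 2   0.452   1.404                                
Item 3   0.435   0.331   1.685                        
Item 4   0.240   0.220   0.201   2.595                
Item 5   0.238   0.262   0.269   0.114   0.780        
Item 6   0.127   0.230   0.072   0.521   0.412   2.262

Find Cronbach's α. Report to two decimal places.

α = 0.53

sum of item variances = 1.740 + 1.404 + 1.685 + 2.595 + 0.780 + 2.262 = 10.466
Σ_{i<j} σ_ij = 4.124
Var(T) = 10.466 + 2 × 4.124 = 18.714
α = (k/(k−1))·(1 − sum of item variances/Var(T)) = (6/5)·(1 − 10.466/18.714) = 0.53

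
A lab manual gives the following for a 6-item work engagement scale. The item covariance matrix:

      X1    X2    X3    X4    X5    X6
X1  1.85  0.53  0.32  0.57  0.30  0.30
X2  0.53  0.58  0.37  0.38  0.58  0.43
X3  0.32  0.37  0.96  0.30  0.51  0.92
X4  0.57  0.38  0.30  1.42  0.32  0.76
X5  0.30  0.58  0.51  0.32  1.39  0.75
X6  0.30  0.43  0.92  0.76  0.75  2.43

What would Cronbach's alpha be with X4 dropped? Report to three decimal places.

Cronbach's alpha = 0.727

Remaining items: X1, X2, X3, X5, X6 (k = 5).
Σσ²ᵢ = 1.85 + 0.58 + 0.96 + 1.39 + 2.43 = 7.21
σ²_T = 7.21 + 2 × 5.01 = 17.23
α (item deleted) = (5/4)·(1 − 7.21/17.23) = 0.727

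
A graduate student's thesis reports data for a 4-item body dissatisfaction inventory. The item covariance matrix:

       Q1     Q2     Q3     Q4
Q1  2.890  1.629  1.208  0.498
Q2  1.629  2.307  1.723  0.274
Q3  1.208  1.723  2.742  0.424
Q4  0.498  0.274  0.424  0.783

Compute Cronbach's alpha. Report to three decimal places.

Σσ²ᵢ = 2.890 + 2.307 + 2.742 + 0.783 = 8.722
Sum of the distinct covariances = 5.756
total variance = 8.722 + 2 × 5.756 = 20.234
α = (k/(k−1))·(1 − Σσ²ᵢ/total variance) = (4/3)·(1 − 8.722/20.234) = 0.759

Cronbach's alpha = 0.759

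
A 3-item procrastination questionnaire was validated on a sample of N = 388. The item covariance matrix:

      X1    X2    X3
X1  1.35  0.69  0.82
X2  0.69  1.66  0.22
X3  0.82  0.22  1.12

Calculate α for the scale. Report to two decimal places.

Σσᵢ² = 1.35 + 1.66 + 1.12 = 4.13
Σ_{i<j} σ_ij = 1.73
σ²_total = 4.13 + 2 × 1.73 = 7.59
α = (k/(k−1))·(1 − Σσᵢ²/σ²_total) = (3/2)·(1 − 4.13/7.59) = 0.68

α = 0.68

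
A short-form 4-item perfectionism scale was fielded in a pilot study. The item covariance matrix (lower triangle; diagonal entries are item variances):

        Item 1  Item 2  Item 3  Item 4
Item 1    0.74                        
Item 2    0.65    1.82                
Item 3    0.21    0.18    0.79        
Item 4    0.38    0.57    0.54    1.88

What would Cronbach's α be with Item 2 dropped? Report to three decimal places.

α = 0.598

Remaining items: Item 1, Item 3, Item 4 (k = 3).
Σσ²ᵢ = 0.74 + 0.79 + 1.88 = 3.41
σ²_T = 3.41 + 2 × 1.13 = 5.67
α (item deleted) = (3/2)·(1 − 3.41/5.67) = 0.598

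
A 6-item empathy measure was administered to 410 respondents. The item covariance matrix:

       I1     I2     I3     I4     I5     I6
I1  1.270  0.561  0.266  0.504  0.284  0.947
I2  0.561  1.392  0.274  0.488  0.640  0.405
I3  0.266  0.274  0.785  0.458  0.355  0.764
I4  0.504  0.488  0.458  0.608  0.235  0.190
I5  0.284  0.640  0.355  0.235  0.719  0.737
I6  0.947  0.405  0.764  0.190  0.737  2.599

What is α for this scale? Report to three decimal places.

α = 0.790

sum of item variances = 1.270 + 1.392 + 0.785 + 0.608 + 0.719 + 2.599 = 7.373
Sum of the distinct covariances = 7.108
total variance = 7.373 + 2 × 7.108 = 21.589
α = (k/(k−1))·(1 − sum of item variances/total variance) = (6/5)·(1 − 7.373/21.589) = 0.790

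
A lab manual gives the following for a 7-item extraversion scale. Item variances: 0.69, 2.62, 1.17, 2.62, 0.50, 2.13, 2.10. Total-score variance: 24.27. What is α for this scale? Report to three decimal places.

ΣVar(i) = 0.69 + 2.62 + 1.17 + 2.62 + 0.50 + 2.13 + 2.10 = 11.83
α = (k/(k−1))·(1 − ΣVar(i)/σ²_total) = (7/6)·(1 − 11.83/24.27) = 0.598

α = 0.598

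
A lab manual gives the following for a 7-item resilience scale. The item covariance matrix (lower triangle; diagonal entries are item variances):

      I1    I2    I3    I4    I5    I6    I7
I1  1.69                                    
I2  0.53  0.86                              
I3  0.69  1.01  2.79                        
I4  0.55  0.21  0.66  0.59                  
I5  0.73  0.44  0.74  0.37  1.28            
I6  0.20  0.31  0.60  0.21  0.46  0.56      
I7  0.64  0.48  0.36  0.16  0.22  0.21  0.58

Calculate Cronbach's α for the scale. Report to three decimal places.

sum of item variances = 1.69 + 0.86 + 2.79 + 0.59 + 1.28 + 0.56 + 0.58 = 8.35
Σ_{i<j} σ_ij = 9.78
Var(T) = 8.35 + 2 × 9.78 = 27.91
α = (k/(k−1))·(1 − sum of item variances/Var(T)) = (7/6)·(1 − 8.35/27.91) = 0.818

α = 0.818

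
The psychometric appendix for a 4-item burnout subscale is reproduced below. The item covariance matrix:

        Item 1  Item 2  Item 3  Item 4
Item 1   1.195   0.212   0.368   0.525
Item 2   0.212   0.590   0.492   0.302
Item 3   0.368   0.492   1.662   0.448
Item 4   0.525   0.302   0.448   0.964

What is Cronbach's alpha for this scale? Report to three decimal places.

Cronbach's alpha = 0.687

sum of item variances = 1.195 + 0.590 + 1.662 + 0.964 = 4.411
Sum of the distinct covariances = 2.347
total variance = 4.411 + 2 × 2.347 = 9.105
α = (k/(k−1))·(1 − sum of item variances/total variance) = (4/3)·(1 − 4.411/9.105) = 0.687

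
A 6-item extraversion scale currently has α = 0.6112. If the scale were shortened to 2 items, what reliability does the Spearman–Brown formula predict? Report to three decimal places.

predicted reliability = 0.344

Length factor m = 2/6 = 0.3333
α' = m·α / (1 − (1−m)·α)
   = 2/6 × 0.6112 / (1 − (1 − 2/6) × 0.6112)
   = 0.2037 / 0.5925 = 0.344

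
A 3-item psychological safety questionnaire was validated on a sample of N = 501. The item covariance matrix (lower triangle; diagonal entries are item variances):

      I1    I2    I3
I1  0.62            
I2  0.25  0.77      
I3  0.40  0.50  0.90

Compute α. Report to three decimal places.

Σσ²ᵢ = 0.62 + 0.77 + 0.90 = 2.29
Sum of the distinct covariances = 1.15
Var(T) = 2.29 + 2 × 1.15 = 4.59
α = (k/(k−1))·(1 − Σσ²ᵢ/Var(T)) = (3/2)·(1 − 2.29/4.59) = 0.752

α = 0.752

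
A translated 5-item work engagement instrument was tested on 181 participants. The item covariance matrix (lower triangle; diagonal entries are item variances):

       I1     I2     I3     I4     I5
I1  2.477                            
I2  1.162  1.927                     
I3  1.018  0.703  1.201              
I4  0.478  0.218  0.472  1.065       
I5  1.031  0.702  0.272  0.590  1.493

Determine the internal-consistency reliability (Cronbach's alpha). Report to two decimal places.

Σσᵢ² = 2.477 + 1.927 + 1.201 + 1.065 + 1.493 = 8.163
Sum of the distinct covariances = 6.646
total variance = 8.163 + 2 × 6.646 = 21.455
α = (k/(k−1))·(1 − Σσᵢ²/total variance) = (5/4)·(1 − 8.163/21.455) = 0.77

Cronbach's alpha = 0.77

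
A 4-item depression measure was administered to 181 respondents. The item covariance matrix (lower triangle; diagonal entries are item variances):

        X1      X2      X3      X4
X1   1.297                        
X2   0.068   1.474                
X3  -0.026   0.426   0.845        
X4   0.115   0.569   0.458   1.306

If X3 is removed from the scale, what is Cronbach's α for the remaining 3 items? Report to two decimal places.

Remaining items: X1, X2, X4 (k = 3).
ΣVar(i) = 1.297 + 1.474 + 1.306 = 4.077
Var(T) = 4.077 + 2 × 0.752 = 5.581
α (item deleted) = (3/2)·(1 − 4.077/5.581) = 0.40

Cronbach's α = 0.40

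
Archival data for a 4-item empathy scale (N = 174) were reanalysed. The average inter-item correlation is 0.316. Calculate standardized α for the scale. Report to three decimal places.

α = 0.649

Standardized α = k·r̄ / (1 + (k−1)·r̄) = 4 × 0.316 / (1 + 3 × 0.316)
  = 1.2640 / 1.9480 = 0.649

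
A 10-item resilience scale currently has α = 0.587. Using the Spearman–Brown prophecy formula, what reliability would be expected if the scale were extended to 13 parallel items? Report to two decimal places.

Length factor m = 13/10 = 1.3000
α' = m·α / (1 + (m−1)·α)
   = 13/10 × 0.587 / (1 + (13/10 − 1) × 0.587)
   = 0.7631 / 1.1761 = 0.65

predicted reliability = 0.65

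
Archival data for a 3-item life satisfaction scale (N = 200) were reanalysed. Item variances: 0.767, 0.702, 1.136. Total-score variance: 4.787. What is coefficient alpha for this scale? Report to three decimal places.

Σσᵢ² = 0.767 + 0.702 + 1.136 = 2.605
α = (k/(k−1))·(1 − Σσᵢ²/Var(T)) = (3/2)·(1 − 2.605/4.787) = 0.684

coefficient alpha = 0.684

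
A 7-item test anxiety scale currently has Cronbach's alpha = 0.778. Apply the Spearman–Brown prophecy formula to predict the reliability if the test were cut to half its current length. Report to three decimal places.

predicted reliability = 0.637

Length factor m = 1/2
α' = m·α / (1 − (1−m)·α)
   = 1/2 × 0.778 / (1 − (1 − 1/2) × 0.778)
   = 0.3890 / 0.6110 = 0.637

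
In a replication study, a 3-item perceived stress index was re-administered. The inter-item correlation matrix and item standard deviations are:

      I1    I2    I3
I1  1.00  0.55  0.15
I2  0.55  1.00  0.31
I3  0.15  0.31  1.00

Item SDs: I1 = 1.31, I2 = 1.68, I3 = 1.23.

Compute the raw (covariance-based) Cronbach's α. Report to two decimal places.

Cronbach's α = 0.61

Σσ²ᵢ = 1.31² + 1.68² + 1.23² = 6.0514
Covariances σ_ij = r_ij · s_i · s_j:
  σ(I1,I2) = 0.55 × 1.31 × 1.68 = 1.2104
  σ(I1,I3) = 0.15 × 1.31 × 1.23 = 0.2417
  σ(I2,I3) = 0.31 × 1.68 × 1.23 = 0.6406
σ²_T = Σσ²ᵢ + 2·Σσ_ij = 6.0514 + 2 × 2.0927 = 10.2368
α = (3/2)·(1 − 6.0514/10.2368) = 0.61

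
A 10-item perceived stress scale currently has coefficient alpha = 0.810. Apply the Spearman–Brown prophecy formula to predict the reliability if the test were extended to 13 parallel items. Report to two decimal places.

predicted reliability = 0.85

Length factor m = 13/10 = 1.3000
α' = m·α / (1 + (m−1)·α)
   = 13/10 × 0.810 / (1 + (13/10 − 1) × 0.810)
   = 1.0530 / 1.2430 = 0.85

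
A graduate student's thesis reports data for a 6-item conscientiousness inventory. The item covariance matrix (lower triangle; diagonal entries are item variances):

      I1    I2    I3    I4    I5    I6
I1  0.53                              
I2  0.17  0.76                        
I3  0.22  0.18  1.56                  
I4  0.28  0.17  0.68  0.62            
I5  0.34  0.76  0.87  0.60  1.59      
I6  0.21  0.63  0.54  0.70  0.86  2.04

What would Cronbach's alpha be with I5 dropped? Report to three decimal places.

Remaining items: I1, I2, I3, I4, I6 (k = 5).
sum of item variances = 0.53 + 0.76 + 1.56 + 0.62 + 2.04 = 5.51
total variance = 5.51 + 2 × 3.78 = 13.07
α (item deleted) = (5/4)·(1 − 5.51/13.07) = 0.723

α = 0.723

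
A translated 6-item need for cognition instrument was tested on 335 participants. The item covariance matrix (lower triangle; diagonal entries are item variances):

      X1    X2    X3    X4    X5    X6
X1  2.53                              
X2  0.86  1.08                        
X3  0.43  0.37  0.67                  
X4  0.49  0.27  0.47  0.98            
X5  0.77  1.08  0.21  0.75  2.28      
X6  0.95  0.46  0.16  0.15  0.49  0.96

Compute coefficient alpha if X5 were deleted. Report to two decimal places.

α = 0.75

Remaining items: X1, X2, X3, X4, X6 (k = 5).
Σσᵢ² = 2.53 + 1.08 + 0.67 + 0.98 + 0.96 = 6.22
σ²_T = 6.22 + 2 × 4.61 = 15.44
α (item deleted) = (5/4)·(1 − 6.22/15.44) = 0.75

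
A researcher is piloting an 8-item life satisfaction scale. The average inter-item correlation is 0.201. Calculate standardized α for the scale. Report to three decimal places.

Standardized α = k·r̄ / (1 + (k−1)·r̄) = 8 × 0.201 / (1 + 7 × 0.201)
  = 1.6080 / 2.4070 = 0.668

α = 0.668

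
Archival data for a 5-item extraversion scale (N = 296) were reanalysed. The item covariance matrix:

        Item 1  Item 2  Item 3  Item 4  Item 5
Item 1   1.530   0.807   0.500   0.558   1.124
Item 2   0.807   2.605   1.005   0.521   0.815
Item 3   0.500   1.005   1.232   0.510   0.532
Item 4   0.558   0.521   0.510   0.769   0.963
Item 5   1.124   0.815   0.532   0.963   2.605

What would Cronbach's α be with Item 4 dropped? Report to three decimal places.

Remaining items: Item 1, Item 2, Item 3, Item 5 (k = 4).
ΣVar(i) = 1.530 + 2.605 + 1.232 + 2.605 = 7.972
Var(T) = 7.972 + 2 × 4.783 = 17.538
α (item deleted) = (4/3)·(1 − 7.972/17.538) = 0.727

Cronbach's α = 0.727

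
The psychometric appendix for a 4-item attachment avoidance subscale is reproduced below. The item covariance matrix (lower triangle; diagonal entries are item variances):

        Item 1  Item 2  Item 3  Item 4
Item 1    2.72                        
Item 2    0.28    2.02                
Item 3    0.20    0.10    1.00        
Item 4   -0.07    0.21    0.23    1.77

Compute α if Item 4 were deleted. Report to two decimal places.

α = 0.25

Remaining items: Item 1, Item 2, Item 3 (k = 3).
sum of item variances = 2.72 + 2.02 + 1.00 = 5.74
Var(T) = 5.74 + 2 × 0.58 = 6.90
α (item deleted) = (3/2)·(1 − 5.74/6.90) = 0.25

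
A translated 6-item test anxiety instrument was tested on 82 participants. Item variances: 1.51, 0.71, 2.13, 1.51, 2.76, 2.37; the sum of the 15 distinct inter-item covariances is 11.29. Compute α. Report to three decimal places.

α = 0.807

ΣVar(i) = 1.51 + 0.71 + 2.13 + 1.51 + 2.76 + 2.37 = 10.99
Sum of distinct covariances = 11.29
total variance = ΣVar(i) + 2·Σcov = 10.99 + 2 × 11.29 = 33.57
α = (6/5)·(1 − 10.99/33.57) = 0.807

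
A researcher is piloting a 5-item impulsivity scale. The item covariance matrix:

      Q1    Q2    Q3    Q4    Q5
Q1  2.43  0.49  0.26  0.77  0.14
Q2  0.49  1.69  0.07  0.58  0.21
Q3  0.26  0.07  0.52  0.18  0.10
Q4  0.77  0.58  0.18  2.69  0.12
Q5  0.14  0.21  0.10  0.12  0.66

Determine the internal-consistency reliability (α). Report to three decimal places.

sum of item variances = 2.43 + 1.69 + 0.52 + 2.69 + 0.66 = 7.99
Σ_{i<j} σ_ij = 2.92
σ²_T = 7.99 + 2 × 2.92 = 13.83
α = (k/(k−1))·(1 − sum of item variances/σ²_T) = (5/4)·(1 − 7.99/13.83) = 0.528

α = 0.528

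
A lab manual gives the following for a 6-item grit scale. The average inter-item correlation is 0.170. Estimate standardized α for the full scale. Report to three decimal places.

standardized α = 0.551

Standardized α = k·r̄ / (1 + (k−1)·r̄) = 6 × 0.170 / (1 + 5 × 0.170)
  = 1.0200 / 1.8500 = 0.551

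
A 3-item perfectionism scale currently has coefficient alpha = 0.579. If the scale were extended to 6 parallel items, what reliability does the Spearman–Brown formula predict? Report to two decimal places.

Length factor m = 6/3 = 2.0000
α' = m·α / (1 + (m−1)·α)
   = 6/3 × 0.579 / (1 + (6/3 − 1) × 0.579)
   = 1.1580 / 1.5790 = 0.73

predicted reliability = 0.73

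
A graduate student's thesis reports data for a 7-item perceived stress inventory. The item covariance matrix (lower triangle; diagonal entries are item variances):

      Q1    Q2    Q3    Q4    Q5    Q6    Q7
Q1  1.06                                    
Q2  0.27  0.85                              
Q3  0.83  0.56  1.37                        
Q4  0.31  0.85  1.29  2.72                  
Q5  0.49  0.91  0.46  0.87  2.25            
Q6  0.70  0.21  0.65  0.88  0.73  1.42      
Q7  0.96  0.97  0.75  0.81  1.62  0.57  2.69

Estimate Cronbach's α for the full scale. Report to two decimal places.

α = 0.84

Σσ²ᵢ = 1.06 + 0.85 + 1.37 + 2.72 + 2.25 + 1.42 + 2.69 = 12.36
Σ_{i<j} σ_ij = 15.69
σ²_total = 12.36 + 2 × 15.69 = 43.74
α = (k/(k−1))·(1 − Σσ²ᵢ/σ²_total) = (7/6)·(1 − 12.36/43.74) = 0.84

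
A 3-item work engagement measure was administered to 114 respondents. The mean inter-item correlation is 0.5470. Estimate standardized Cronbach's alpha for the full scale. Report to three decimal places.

standardized Cronbach's alpha = 0.784

Standardized α = k·r̄ / (1 + (k−1)·r̄) = 3 × 0.5470 / (1 + 2 × 0.5470)
  = 1.6410 / 2.0940 = 0.784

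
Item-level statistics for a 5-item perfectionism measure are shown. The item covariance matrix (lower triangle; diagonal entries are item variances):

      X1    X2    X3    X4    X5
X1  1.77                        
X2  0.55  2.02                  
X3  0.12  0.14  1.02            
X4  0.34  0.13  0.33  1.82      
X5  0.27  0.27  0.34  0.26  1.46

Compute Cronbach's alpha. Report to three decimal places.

Cronbach's alpha = 0.506

Σσᵢ² = 1.77 + 2.02 + 1.02 + 1.82 + 1.46 = 8.09
Sum of the distinct covariances = 2.75
σ²_total = 8.09 + 2 × 2.75 = 13.59
α = (k/(k−1))·(1 − Σσᵢ²/σ²_total) = (5/4)·(1 − 8.09/13.59) = 0.506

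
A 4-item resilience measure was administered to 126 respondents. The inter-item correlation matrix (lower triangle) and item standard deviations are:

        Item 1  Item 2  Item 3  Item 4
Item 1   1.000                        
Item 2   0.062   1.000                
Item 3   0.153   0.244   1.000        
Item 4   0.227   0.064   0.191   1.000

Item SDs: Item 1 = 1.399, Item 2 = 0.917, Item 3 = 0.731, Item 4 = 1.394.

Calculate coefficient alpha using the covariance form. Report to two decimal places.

α = 0.40

Σσ²ᵢ = 1.399² + 0.917² + 0.731² + 1.394² = 5.2757
Covariances σ_ij = r_ij · s_i · s_j:
  σ(Item 1,Item 2) = 0.062 × 1.399 × 0.917 = 0.0795
  σ(Item 1,Item 3) = 0.153 × 1.399 × 0.731 = 0.1565
  σ(Item 1,Item 4) = 0.227 × 1.399 × 1.394 = 0.4427
  σ(Item 2,Item 3) = 0.244 × 0.917 × 0.731 = 0.1636
  σ(Item 2,Item 4) = 0.064 × 0.917 × 1.394 = 0.0818
  σ(Item 3,Item 4) = 0.191 × 0.731 × 1.394 = 0.1946
σ²_T = Σσ²ᵢ + 2·Σσ_ij = 5.2757 + 2 × 1.1187 = 7.5131
α = (4/3)·(1 − 5.2757/7.5131) = 0.40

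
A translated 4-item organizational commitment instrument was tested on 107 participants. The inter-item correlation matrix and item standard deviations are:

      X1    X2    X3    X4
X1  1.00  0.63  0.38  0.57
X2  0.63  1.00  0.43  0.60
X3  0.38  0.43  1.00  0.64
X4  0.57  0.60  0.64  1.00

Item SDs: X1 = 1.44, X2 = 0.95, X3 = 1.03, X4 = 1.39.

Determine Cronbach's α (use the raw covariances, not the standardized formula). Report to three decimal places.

Σσ²ᵢ = 1.44² + 0.95² + 1.03² + 1.39² = 5.9691
Covariances σ_ij = r_ij · s_i · s_j:
  σ(X1,X2) = 0.63 × 1.44 × 0.95 = 0.8618
  σ(X1,X3) = 0.38 × 1.44 × 1.03 = 0.5636
  σ(X1,X4) = 0.57 × 1.44 × 1.39 = 1.1409
  σ(X2,X3) = 0.43 × 0.95 × 1.03 = 0.4208
  σ(X2,X4) = 0.60 × 0.95 × 1.39 = 0.7923
  σ(X3,X4) = 0.64 × 1.03 × 1.39 = 0.9163
σ²_T = Σσ²ᵢ + 2·Σσ_ij = 5.9691 + 2 × 4.6957 = 15.3605
α = (4/3)·(1 − 5.9691/15.3605) = 0.815

Cronbach's α = 0.815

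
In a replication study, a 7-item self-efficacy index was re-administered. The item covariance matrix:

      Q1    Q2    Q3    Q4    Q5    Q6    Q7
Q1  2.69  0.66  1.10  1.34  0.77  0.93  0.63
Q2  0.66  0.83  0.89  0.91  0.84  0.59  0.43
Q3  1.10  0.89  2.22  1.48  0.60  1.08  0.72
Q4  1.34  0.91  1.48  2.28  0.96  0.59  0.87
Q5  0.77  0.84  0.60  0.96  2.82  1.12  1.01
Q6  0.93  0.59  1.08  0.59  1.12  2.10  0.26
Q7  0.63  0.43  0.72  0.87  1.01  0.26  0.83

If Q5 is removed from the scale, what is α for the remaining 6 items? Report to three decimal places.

Remaining items: Q1, Q2, Q3, Q4, Q6, Q7 (k = 6).
Σσᵢ² = 2.69 + 0.83 + 2.22 + 2.28 + 2.10 + 0.83 = 10.95
σ²_total = 10.95 + 2 × 12.48 = 35.91
α (item deleted) = (6/5)·(1 − 10.95/35.91) = 0.834

α = 0.834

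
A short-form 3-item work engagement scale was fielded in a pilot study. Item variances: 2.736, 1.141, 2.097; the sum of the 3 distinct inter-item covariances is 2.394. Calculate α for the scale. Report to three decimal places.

Σσᵢ² = 2.736 + 1.141 + 2.097 = 5.974
Sum of distinct covariances = 2.394
total variance = Σσᵢ² + 2·Σcov = 5.974 + 2 × 2.394 = 10.762
α = (3/2)·(1 − 5.974/10.762) = 0.667

α = 0.667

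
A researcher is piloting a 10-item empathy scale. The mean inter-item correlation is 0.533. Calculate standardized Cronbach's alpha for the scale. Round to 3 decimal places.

Standardized α = k·r̄ / (1 + (k−1)·r̄) = 10 × 0.533 / (1 + 9 × 0.533)
  = 5.3300 / 5.7970 = 0.919

α = 0.919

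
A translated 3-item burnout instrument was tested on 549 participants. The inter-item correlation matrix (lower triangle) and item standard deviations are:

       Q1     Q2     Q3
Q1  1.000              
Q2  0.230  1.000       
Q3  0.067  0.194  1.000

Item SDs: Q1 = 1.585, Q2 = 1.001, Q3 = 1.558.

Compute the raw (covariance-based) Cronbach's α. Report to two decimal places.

Σσ²ᵢ = 1.585² + 1.001² + 1.558² = 5.9416
Covariances σ_ij = r_ij · s_i · s_j:
  σ(Q1,Q2) = 0.230 × 1.585 × 1.001 = 0.3649
  σ(Q1,Q3) = 0.067 × 1.585 × 1.558 = 0.1655
  σ(Q2,Q3) = 0.194 × 1.001 × 1.558 = 0.3026
σ²_T = Σσ²ᵢ + 2·Σσ_ij = 5.9416 + 2 × 0.8330 = 7.6076
α = (3/2)·(1 − 5.9416/7.6076) = 0.33

Cronbach's α = 0.33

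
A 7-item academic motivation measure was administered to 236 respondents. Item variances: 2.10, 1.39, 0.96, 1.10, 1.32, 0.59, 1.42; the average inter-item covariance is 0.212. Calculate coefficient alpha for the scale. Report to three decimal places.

Σσ²ᵢ = 2.10 + 1.39 + 0.96 + 1.10 + 1.32 + 0.59 + 1.42 = 8.88
Sum of the 21 distinct covariances = 21 × 0.212 = 4.452
total variance = Σσ²ᵢ + 2·Σcov = 8.88 + 2 × 4.452 = 17.784
α = (7/6)·(1 − 8.88/17.784) = 0.584

α = 0.584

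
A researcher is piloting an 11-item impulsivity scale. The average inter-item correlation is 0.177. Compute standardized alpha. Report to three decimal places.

standardized alpha = 0.703

Standardized α = k·r̄ / (1 + (k−1)·r̄) = 11 × 0.177 / (1 + 10 × 0.177)
  = 1.9470 / 2.7700 = 0.703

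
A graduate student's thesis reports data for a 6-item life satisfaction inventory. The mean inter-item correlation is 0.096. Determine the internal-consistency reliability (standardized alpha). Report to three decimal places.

α = 0.389

Standardized α = k·r̄ / (1 + (k−1)·r̄) = 6 × 0.096 / (1 + 5 × 0.096)
  = 0.5760 / 1.4800 = 0.389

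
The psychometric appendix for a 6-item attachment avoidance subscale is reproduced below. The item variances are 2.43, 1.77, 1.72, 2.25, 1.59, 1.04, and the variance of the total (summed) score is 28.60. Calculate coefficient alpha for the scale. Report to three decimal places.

coefficient alpha = 0.747

ΣVar(i) = 2.43 + 1.77 + 1.72 + 2.25 + 1.59 + 1.04 = 10.80
α = (k/(k−1))·(1 − ΣVar(i)/Var(T)) = (6/5)·(1 − 10.80/28.60) = 0.747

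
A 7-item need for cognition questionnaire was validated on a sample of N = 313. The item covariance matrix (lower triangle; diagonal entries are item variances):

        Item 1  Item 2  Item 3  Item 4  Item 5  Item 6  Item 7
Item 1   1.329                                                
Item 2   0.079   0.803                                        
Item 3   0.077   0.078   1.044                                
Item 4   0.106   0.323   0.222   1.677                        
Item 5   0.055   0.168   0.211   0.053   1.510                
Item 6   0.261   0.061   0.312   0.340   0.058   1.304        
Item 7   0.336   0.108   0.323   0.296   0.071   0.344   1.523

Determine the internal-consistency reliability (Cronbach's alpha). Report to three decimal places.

ΣVar(i) = 1.329 + 0.803 + 1.044 + 1.677 + 1.510 + 1.304 + 1.523 = 9.190
Sum of the distinct covariances = 3.882
total variance = 9.190 + 2 × 3.882 = 16.954
α = (k/(k−1))·(1 − ΣVar(i)/total variance) = (7/6)·(1 − 9.190/16.954) = 0.534

α = 0.534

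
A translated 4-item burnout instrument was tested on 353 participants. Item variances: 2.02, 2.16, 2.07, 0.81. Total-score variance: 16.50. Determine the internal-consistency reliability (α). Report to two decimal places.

α = 0.76

ΣVar(i) = 2.02 + 2.16 + 2.07 + 0.81 = 7.06
α = (k/(k−1))·(1 − ΣVar(i)/Var(T)) = (4/3)·(1 − 7.06/16.50) = 0.76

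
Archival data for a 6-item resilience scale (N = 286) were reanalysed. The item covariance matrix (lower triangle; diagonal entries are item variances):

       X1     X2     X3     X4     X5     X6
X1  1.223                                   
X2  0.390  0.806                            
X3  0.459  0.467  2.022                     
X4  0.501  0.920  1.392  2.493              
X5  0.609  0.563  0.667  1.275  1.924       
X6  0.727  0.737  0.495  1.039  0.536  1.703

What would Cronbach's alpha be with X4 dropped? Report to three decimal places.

Remaining items: X1, X2, X3, X5, X6 (k = 5).
sum of item variances = 1.223 + 0.806 + 2.022 + 1.924 + 1.703 = 7.678
Var(T) = 7.678 + 2 × 5.650 = 18.978
α (item deleted) = (5/4)·(1 − 7.678/18.978) = 0.744

α = 0.744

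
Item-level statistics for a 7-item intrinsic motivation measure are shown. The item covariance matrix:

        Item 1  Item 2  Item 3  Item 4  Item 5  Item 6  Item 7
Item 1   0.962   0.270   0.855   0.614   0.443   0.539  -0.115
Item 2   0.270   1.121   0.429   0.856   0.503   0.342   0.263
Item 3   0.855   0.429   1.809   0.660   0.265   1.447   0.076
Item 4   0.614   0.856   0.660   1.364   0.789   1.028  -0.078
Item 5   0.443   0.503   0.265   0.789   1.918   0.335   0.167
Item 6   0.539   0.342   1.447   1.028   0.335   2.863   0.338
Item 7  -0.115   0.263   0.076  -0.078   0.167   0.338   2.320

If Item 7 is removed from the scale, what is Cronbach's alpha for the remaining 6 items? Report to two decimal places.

α = 0.78

Remaining items: Item 1, Item 2, Item 3, Item 4, Item 5, Item 6 (k = 6).
ΣVar(i) = 0.962 + 1.121 + 1.809 + 1.364 + 1.918 + 2.863 = 10.037
σ²_T = 10.037 + 2 × 9.375 = 28.787
α (item deleted) = (6/5)·(1 − 10.037/28.787) = 0.78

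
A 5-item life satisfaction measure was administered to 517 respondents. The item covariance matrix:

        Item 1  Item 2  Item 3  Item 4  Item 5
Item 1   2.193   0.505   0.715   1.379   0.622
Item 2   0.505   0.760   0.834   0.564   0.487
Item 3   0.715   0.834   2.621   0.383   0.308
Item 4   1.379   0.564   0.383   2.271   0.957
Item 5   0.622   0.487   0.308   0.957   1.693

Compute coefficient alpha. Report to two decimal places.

ΣVar(i) = 2.193 + 0.760 + 2.621 + 2.271 + 1.693 = 9.538
Sum of off-diagonal covariances = 6.754
total variance = 9.538 + 2 × 6.754 = 23.046
α = (k/(k−1))·(1 − ΣVar(i)/total variance) = (5/4)·(1 − 9.538/23.046) = 0.73

coefficient alpha = 0.73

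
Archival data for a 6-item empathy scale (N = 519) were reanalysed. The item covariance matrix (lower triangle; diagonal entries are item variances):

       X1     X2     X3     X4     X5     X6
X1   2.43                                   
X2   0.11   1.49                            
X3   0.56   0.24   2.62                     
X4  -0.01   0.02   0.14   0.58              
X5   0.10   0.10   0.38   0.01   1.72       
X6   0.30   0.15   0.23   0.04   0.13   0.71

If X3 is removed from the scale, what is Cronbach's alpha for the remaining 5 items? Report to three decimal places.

Cronbach's alpha = 0.269

Remaining items: X1, X2, X4, X5, X6 (k = 5).
Σσᵢ² = 2.43 + 1.49 + 0.58 + 1.72 + 0.71 = 6.93
σ²_total = 6.93 + 2 × 0.95 = 8.83
α (item deleted) = (5/4)·(1 − 6.93/8.83) = 0.269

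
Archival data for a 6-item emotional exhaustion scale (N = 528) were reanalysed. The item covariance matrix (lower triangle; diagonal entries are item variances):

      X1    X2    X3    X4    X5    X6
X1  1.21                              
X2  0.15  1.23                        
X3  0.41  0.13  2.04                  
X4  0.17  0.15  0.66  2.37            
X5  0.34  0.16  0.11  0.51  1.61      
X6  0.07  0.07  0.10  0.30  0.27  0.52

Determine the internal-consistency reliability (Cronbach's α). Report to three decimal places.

Σσᵢ² = 1.21 + 1.23 + 2.04 + 2.37 + 1.61 + 0.52 = 8.98
Sum of off-diagonal covariances = 3.60
σ²_total = 8.98 + 2 × 3.60 = 16.18
α = (k/(k−1))·(1 − Σσᵢ²/σ²_total) = (6/5)·(1 − 8.98/16.18) = 0.534

α = 0.534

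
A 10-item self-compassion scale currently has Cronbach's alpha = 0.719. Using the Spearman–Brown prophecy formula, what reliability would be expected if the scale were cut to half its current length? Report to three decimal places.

Length factor m = 1/2
α' = m·α / (1 − (1−m)·α)
   = 1/2 × 0.719 / (1 − (1 − 1/2) × 0.719)
   = 0.3595 / 0.6405 = 0.561

predicted reliability = 0.561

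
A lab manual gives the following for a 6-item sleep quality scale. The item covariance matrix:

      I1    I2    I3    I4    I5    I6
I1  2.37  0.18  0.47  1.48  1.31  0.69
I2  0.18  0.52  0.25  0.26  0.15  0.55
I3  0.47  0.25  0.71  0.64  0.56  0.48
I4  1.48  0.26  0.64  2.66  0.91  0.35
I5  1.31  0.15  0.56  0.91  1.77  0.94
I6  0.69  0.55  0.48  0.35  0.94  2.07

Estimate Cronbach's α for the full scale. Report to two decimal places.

ΣVar(i) = 2.37 + 0.52 + 0.71 + 2.66 + 1.77 + 2.07 = 10.10
Sum of the distinct covariances = 9.22
Var(T) = 10.10 + 2 × 9.22 = 28.54
α = (k/(k−1))·(1 − ΣVar(i)/Var(T)) = (6/5)·(1 − 10.10/28.54) = 0.78

α = 0.78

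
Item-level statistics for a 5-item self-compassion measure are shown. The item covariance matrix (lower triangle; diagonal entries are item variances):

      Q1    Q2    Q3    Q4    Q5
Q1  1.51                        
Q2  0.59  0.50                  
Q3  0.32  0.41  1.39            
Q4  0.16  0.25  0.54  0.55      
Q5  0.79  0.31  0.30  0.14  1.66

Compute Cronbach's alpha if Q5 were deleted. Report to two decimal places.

Remaining items: Q1, Q2, Q3, Q4 (k = 4).
ΣVar(i) = 1.51 + 0.50 + 1.39 + 0.55 = 3.95
σ²_T = 3.95 + 2 × 2.27 = 8.49
α (item deleted) = (4/3)·(1 − 3.95/8.49) = 0.71

Cronbach's alpha = 0.71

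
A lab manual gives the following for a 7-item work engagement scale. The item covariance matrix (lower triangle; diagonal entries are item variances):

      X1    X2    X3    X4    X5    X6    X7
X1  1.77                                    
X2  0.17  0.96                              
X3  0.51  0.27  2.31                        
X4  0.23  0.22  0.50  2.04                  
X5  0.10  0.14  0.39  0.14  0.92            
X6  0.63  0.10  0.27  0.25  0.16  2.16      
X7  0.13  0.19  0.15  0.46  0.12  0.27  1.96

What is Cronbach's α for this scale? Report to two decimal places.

Σσ²ᵢ = 1.77 + 0.96 + 2.31 + 2.04 + 0.92 + 2.16 + 1.96 = 12.12
Sum of the distinct covariances = 5.40
total variance = 12.12 + 2 × 5.40 = 22.92
α = (k/(k−1))·(1 − Σσ²ᵢ/total variance) = (7/6)·(1 − 12.12/22.92) = 0.55

Cronbach's α = 0.55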